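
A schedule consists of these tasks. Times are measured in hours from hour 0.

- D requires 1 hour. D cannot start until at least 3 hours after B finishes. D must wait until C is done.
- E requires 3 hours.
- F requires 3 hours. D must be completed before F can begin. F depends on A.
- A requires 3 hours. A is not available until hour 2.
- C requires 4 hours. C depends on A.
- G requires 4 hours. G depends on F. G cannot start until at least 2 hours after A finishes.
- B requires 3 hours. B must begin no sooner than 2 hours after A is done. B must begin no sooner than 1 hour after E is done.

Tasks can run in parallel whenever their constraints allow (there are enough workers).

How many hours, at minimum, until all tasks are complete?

E has no prerequisites, so it starts at hour 0 and finishes at hour 3.
A waits on its own release at hour 2, so it starts at hour 2 and finishes at 2 + 3 = hour 5.
After A (finishes hour 5), C can start at hour 5 and finishes at hour 9.
B needs all of A (finishes hour 5, plus 2-hour gap → hour 7); E (finishes hour 3, plus 1-hour gap → hour 4). That puts its earliest start at hour 7; it finishes at 7 + 3 = hour 10.
D has to wait for B (finishes hour 10, plus 3-hour gap → hour 13); C (finishes hour 9). The latest of these is hour 13, so D runs hour 13 to 13 + 1 = hour 14.
For F: D (finishes hour 14); A (finishes hour 5). Taking the maximum gives a start of hour 14, and it finishes at 14 + 3 = hour 17.
G cannot start until F (finishes hour 17); A (finishes hour 5, plus 2-hour gap → hour 7). The controlling bound is hour 17, so G finishes at 17 + 4 = hour 21.
All tasks are finished once the last one completes. Finish times: A at 5, B at 10, C at 9, D at 14, E at 3, F at 17, G at 21. The latest is hour 21.

21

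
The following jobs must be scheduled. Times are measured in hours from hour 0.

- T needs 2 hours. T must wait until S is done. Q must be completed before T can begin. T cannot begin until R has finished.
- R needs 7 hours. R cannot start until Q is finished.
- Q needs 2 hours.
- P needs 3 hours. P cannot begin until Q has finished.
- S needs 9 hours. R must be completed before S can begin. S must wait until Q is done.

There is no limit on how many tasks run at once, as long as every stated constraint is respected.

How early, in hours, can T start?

18

Q can start immediately at hour 0; it finishes at hour 2.
R waits on Q (finishes hour 2), so it starts at hour 2 and finishes at 2 + 7 = hour 9.
S needs all of R (finishes hour 9); Q (finishes hour 2). That puts its earliest start at hour 9; it finishes at 9 + 9 = hour 18.
T waits on S (finishes hour 18); Q (finishes hour 2); R (finishes hour 9). The latest of these is hour 18, which is the earliest T can start.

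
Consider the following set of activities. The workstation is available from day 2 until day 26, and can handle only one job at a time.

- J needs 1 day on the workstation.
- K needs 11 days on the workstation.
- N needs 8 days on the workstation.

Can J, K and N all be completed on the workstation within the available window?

Yes

The workstation window is 26 − 2 = 24 days.
Running back to back, the jobs need 1 + 11 + 8 = 20 days on the workstation.
Since 20 ≤ 24, they fit within the window.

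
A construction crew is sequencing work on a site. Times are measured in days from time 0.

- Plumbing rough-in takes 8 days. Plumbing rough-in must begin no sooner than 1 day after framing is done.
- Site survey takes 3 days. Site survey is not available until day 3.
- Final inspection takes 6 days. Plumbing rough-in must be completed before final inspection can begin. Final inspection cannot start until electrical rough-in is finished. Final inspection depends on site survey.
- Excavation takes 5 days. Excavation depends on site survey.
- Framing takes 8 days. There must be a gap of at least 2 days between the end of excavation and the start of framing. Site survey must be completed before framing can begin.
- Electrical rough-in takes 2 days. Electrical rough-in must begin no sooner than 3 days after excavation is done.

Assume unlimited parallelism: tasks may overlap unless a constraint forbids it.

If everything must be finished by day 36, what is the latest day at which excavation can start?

To finish by day 36, final inspection (duration 6) must start no later than day 30.
Plumbing rough-in feeds into final inspection (must start by day 30); so plumbing rough-in must finish by day 30 and therefore start by day 22.
Since plumbing rough-in (must start by day 22, minus 1-day gap → day 21) depends on it, framing must finish by day 21. Backing off its 8-day duration gives a latest start of day 13.
Electrical rough-in must finish before final inspection (must start by day 30). With a 2-day duration, electrical rough-in must start by 30 − 2 = day 28.
Excavation must finish in time for framing (must start by day 13, minus 2-day gap → day 11); electrical rough-in (must start by day 28, minus 3-day gap → day 25). The tightest is day 11, so excavation must start by 11 − 5 = day 6.

6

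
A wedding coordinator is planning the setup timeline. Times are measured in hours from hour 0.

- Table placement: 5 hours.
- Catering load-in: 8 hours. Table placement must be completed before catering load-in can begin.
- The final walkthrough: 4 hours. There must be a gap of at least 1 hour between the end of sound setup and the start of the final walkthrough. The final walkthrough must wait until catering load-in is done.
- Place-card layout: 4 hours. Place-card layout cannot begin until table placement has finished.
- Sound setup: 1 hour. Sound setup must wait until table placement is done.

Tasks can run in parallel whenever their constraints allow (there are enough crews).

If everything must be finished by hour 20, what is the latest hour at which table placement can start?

The final walkthrough must finish by hour 20; it takes 4 hours, so it must start by 20 − 4 = hour 16.
Sound setup has to be done before the final walkthrough (must start by hour 16, minus 1-hour gap → hour 15). That means finishing by hour 15, i.e. starting by 15 − 1 = hour 14.
Since the final walkthrough (must start by hour 16) depends on it, catering load-in must finish by hour 16. Backing off its 8-hour duration gives a latest start of hour 8.
To finish by hour 20, place-card layout (duration 4) must start no later than hour 16.
Table placement feeds sound setup (must start by hour 14); catering load-in (must start by hour 8); place-card layout (must start by hour 16). Taking the minimum, table placement must finish by hour 8 and start by 8 − 5 = hour 3.

3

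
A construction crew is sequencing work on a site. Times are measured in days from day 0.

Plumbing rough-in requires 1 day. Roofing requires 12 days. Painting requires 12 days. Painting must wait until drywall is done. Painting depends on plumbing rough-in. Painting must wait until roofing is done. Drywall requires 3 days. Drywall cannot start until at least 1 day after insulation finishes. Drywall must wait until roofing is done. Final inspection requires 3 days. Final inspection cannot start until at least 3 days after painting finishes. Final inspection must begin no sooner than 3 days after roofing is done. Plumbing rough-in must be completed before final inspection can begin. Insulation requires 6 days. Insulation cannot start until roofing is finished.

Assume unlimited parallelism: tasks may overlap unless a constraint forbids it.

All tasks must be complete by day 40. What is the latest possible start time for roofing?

0

Final inspection has no dependents, so it just needs to finish by day 40. Starting by 40 − 3 = day 37 achieves that.
Painting must finish before final inspection (must start by day 37, minus 3-day gap → day 34). With a 12-day duration, painting must start by 34 − 12 = day 22.
Drywall has to be done before painting (must start by day 22). That means finishing by day 22, i.e. starting by 22 − 3 = day 19.
Since drywall (must start by day 19, minus 1-day gap → day 18) depends on it, insulation must finish by day 18. Backing off its 6-day duration gives a latest start of day 12.
Roofing has several dependents: insulation (must start by day 12); drywall (must start by day 19); painting (must start by day 22); final inspection (must start by day 37, minus 3-day gap → day 34). The earliest of those limits is day 12, so roofing must start by 12 − 12 = day 0.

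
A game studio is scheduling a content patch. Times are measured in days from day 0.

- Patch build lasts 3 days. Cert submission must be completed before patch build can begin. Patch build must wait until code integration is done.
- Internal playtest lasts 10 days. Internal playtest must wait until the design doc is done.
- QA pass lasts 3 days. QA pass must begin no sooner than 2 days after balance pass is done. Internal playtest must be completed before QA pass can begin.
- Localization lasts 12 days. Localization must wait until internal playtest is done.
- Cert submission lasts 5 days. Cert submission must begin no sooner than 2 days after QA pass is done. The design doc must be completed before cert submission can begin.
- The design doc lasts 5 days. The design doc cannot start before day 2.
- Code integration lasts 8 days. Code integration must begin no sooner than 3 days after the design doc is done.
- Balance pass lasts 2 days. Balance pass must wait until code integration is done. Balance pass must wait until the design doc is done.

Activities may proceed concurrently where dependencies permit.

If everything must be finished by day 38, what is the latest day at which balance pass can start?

Nothing follows patch build; the deadline of day 38 is its only limit. It must start by 38 − 3 = day 35.
Cert submission has to be done before patch build (must start by day 35). That means finishing by day 35, i.e. starting by 35 − 5 = day 30.
QA pass feeds into cert submission (must start by day 30, minus 2-day gap → day 28); so QA pass must finish by day 28 and therefore start by day 25.
Balance pass feeds into QA pass (must start by day 25, minus 2-day gap → day 23); so balance pass must finish by day 23 and therefore start by day 21.

21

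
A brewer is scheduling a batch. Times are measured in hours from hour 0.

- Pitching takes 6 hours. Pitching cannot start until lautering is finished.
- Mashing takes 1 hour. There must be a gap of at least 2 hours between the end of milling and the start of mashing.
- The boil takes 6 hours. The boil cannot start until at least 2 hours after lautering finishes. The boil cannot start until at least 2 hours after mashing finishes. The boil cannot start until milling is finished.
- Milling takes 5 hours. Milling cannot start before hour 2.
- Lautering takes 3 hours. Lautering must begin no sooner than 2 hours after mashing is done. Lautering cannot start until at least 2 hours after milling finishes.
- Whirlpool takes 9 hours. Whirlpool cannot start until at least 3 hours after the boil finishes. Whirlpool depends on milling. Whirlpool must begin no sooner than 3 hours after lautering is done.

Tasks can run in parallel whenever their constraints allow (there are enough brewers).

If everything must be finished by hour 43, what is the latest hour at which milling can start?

10

Whirlpool must finish by hour 43; it takes 9 hours, so it must start by 43 − 9 = hour 34.
The boil feeds into whirlpool (must start by hour 34, minus 3-hour gap → hour 31); so the boil must finish by hour 31 and therefore start by hour 25.
Pitching has no dependents, so it just needs to finish by hour 43. Starting by 43 − 6 = hour 37 achieves that.
Lautering has several dependents: the boil (must start by hour 25, minus 2-hour gap → hour 23); whirlpool (must start by hour 34, minus 3-hour gap → hour 31); pitching (must start by hour 37). The earliest of those limits is hour 23, so lautering must start by 23 − 3 = hour 20.
Mashing must finish in time for lautering (must start by hour 20, minus 2-hour gap → hour 18); the boil (must start by hour 25, minus 2-hour gap → hour 23). The tightest is hour 18, so mashing must start by 18 − 1 = hour 17.
Milling feeds mashing (must start by hour 17, minus 2-hour gap → hour 15); lautering (must start by hour 20, minus 2-hour gap → hour 18); the boil (must start by hour 25); whirlpool (must start by hour 34). Taking the minimum, milling must finish by hour 15 and start by 15 − 5 = hour 10.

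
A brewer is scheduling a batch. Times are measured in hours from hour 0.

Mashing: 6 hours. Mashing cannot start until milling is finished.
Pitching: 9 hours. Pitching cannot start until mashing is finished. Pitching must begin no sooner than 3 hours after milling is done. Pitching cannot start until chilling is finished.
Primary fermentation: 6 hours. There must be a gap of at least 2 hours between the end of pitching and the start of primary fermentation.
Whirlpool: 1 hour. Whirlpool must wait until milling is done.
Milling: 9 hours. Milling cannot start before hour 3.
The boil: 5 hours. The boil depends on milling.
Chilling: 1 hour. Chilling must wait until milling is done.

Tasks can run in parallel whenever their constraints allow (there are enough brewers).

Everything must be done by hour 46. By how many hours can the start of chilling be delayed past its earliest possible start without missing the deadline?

16

Milling cannot begin until its own release at hour 3. It runs from hour 3 to 3 + 9 = hour 12.
After milling (finishes hour 12), chilling can start at hour 12 and finishes at hour 13.

Working backward from the deadline:
Nothing follows primary fermentation; the deadline of hour 46 is its only limit. It must start by 46 − 6 = hour 40.
Pitching must finish before primary fermentation (must start by hour 40, minus 2-hour gap → hour 38). With a 9-hour duration, pitching must start by 38 − 9 = hour 29.
Since pitching (must start by hour 29) depends on it, chilling must finish by hour 29. Backing off its 1-hour duration gives a latest start of hour 28.
So chilling can start as early as hour 12 and as late as hour 28, giving 28 − 12 = 16 hours of slack.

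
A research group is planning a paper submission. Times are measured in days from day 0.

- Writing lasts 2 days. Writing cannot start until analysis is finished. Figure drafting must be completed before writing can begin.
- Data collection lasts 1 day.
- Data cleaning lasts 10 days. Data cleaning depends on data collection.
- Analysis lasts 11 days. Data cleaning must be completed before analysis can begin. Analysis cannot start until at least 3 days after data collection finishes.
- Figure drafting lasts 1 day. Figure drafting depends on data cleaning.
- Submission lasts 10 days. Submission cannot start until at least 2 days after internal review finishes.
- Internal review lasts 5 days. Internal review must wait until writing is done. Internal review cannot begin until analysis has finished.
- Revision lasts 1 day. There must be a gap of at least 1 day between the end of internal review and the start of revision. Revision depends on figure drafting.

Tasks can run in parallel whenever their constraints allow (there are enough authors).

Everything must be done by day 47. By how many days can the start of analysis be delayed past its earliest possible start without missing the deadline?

6

Data collection can start immediately at day 0; it finishes at day 1.
After data collection (finishes day 1), data cleaning can start at day 1 and finishes at day 11.
Analysis has to wait for data cleaning (finishes day 11); data collection (finishes day 1, plus 3-day gap → day 4). The latest of these is day 11, so analysis runs day 11 to 11 + 11 = day 22.

Working backward from the deadline:
Nothing follows revision; the deadline of day 47 is its only limit. It must start by 47 − 1 = day 46.
Submission must finish by day 47; it takes 10 days, so it must start by 47 − 10 = day 37.
Internal review feeds revision (must start by day 46, minus 1-day gap → day 45); submission (must start by day 37, minus 2-day gap → day 35). Taking the minimum, internal review must finish by day 35 and start by 35 − 5 = day 30.
Writing has to be done before internal review (must start by day 30). That means finishing by day 30, i.e. starting by 30 − 2 = day 28.
Analysis must finish in time for writing (must start by day 28); internal review (must start by day 30). The tightest is day 28, so analysis must start by 28 − 11 = day 17.
So analysis can start as early as day 11 and as late as day 17, giving 17 − 11 = 6 days of slack.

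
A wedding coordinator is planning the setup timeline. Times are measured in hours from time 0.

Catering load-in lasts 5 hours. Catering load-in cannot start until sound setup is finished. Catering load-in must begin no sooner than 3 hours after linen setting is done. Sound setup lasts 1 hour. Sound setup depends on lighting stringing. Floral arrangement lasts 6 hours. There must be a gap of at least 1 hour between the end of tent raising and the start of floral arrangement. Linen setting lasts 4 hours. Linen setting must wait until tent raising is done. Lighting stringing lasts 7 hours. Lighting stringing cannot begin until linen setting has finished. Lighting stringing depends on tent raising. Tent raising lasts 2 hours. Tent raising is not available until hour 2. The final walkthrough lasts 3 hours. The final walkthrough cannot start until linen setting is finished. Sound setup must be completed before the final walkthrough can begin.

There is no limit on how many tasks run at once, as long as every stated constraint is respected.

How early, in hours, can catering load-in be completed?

Tent raising cannot begin until its own release at hour 2. It runs from hour 2 to 2 + 2 = hour 4.
Linen setting cannot begin until tent raising (finishes hour 4). It runs from hour 4 to 4 + 4 = hour 8.
For lighting stringing: linen setting (finishes hour 8); tent raising (finishes hour 4). Taking the maximum gives a start of hour 8, and it finishes at 8 + 7 = hour 15.
Sound setup cannot begin until lighting stringing (finishes hour 15). It runs from hour 15 to 15 + 1 = hour 16.
For catering load-in: sound setup (finishes hour 16); linen setting (finishes hour 8, plus 3-hour gap → hour 11). Taking the maximum gives a start of hour 16, and it finishes at 16 + 5 = hour 21.

21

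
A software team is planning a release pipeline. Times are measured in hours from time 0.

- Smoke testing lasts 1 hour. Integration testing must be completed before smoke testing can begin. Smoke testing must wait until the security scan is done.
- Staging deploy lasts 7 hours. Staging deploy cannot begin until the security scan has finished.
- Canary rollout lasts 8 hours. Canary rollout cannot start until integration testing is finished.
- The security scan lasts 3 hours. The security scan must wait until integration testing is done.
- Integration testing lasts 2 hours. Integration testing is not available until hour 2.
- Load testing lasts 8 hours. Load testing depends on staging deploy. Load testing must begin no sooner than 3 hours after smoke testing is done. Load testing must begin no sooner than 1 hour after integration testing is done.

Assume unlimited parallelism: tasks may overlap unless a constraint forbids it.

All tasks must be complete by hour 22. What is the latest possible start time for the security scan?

Load testing has no dependents, so it just needs to finish by hour 22. Starting by 22 − 8 = hour 14 achieves that.
Staging deploy has to be done before load testing (must start by hour 14). That means finishing by hour 14, i.e. starting by 14 − 7 = hour 7.
Smoke testing must finish before load testing (must start by hour 14, minus 3-hour gap → hour 11). With a 1-hour duration, smoke testing must start by 11 − 1 = hour 10.
The security scan has several dependents: staging deploy (must start by hour 7); smoke testing (must start by hour 10). The earliest of those limits is hour 7, so the security scan must start by 7 − 3 = hour 4.

4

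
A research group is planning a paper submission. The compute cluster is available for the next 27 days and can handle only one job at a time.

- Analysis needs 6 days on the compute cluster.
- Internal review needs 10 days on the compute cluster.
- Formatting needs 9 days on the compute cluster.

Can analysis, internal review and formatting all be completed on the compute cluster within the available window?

Running back to back, the jobs need 6 + 10 + 9 = 25 days on the compute cluster.
Since 25 ≤ 27, they fit within the window.

Yes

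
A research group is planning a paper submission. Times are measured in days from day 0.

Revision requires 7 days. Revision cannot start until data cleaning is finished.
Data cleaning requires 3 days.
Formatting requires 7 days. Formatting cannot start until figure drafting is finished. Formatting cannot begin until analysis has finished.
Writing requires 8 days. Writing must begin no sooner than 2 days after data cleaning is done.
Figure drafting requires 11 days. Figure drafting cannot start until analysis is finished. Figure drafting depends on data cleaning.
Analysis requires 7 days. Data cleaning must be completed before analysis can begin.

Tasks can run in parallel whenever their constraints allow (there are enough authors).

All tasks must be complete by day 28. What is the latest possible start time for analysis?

3

Formatting must finish by day 28; it takes 7 days, so it must start by 28 − 7 = day 21.
Figure drafting has to be done before formatting (must start by day 21). That means finishing by day 21, i.e. starting by 21 − 11 = day 10.
Analysis has several dependents: figure drafting (must start by day 10); formatting (must start by day 21). The earliest of those limits is day 10, so analysis must start by 10 − 7 = day 3.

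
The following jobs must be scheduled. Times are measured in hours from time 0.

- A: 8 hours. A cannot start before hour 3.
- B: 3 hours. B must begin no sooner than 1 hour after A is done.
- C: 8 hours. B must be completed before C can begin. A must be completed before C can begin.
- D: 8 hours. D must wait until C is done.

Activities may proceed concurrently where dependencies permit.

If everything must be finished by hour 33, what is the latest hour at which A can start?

To finish by hour 33, D (duration 8) must start no later than hour 25.
C feeds into D (must start by hour 25); so C must finish by hour 25 and therefore start by hour 17.
B has to be done before C (must start by hour 17). That means finishing by hour 17, i.e. starting by 17 − 3 = hour 14.
A has several dependents: B (must start by hour 14, minus 1-hour gap → hour 13); C (must start by hour 17). The earliest of those limits is hour 13, so A must start by 13 − 8 = hour 5.

5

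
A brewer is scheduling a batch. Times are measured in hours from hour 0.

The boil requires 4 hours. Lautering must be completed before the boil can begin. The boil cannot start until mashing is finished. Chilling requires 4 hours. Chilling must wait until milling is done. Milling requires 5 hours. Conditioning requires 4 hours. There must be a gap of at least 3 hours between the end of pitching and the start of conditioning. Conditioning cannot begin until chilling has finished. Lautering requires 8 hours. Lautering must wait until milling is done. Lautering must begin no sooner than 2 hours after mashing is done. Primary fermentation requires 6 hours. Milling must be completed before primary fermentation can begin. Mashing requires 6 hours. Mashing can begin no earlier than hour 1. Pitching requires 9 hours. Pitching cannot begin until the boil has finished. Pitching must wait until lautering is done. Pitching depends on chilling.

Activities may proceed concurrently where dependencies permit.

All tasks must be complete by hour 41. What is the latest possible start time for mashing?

5

Conditioning has no dependents, so it just needs to finish by hour 41. Starting by 41 − 4 = hour 37 achieves that.
Pitching has to be done before conditioning (must start by hour 37, minus 3-hour gap → hour 34). That means finishing by hour 34, i.e. starting by 34 − 9 = hour 25.
The boil feeds into pitching (must start by hour 25); so the boil must finish by hour 25 and therefore start by hour 21.
Lautering has several dependents: the boil (must start by hour 21); pitching (must start by hour 25). The earliest of those limits is hour 21, so lautering must start by 21 − 8 = hour 13.
Mashing feeds lautering (must start by hour 13, minus 2-hour gap → hour 11); the boil (must start by hour 21). Taking the minimum, mashing must finish by hour 11 and start by 11 − 6 = hour 5.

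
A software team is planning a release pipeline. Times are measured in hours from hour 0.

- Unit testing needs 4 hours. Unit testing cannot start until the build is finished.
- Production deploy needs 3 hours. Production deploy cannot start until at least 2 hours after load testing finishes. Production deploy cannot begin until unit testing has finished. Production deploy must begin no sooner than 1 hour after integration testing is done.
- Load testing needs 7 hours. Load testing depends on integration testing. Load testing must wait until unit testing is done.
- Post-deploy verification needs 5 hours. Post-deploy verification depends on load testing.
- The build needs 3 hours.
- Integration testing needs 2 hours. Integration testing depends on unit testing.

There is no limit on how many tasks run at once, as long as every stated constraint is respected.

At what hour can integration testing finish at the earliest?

9

The build can start immediately at hour 0; it finishes at hour 3.
Unit testing waits on the build (finishes hour 3), so it starts at hour 3 and finishes at 3 + 4 = hour 7.
Integration testing cannot begin until unit testing (finishes hour 7). It runs from hour 7 to 7 + 2 = hour 9.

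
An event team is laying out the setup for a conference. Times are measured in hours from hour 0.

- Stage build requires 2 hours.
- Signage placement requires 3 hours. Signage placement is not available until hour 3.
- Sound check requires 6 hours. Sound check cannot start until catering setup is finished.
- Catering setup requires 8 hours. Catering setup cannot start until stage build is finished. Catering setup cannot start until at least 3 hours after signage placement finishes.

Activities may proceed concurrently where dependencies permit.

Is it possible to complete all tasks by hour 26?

Yes

Signage placement waits on its own release at hour 3, so it starts at hour 3 and finishes at 3 + 3 = hour 6.
Nothing blocks stage build, so it runs from hour 0 to hour 2.
Catering setup cannot start until stage build (finishes hour 2); signage placement (finishes hour 6, plus 3-hour gap → hour 9). The controlling bound is hour 9, so catering setup finishes at 9 + 8 = hour 17.
Sound check cannot begin until catering setup (finishes hour 17). It runs from hour 17 to 17 + 6 = hour 23.
Every task is finished by hour 23, which is no later than the deadline of 26, so the schedule is feasible.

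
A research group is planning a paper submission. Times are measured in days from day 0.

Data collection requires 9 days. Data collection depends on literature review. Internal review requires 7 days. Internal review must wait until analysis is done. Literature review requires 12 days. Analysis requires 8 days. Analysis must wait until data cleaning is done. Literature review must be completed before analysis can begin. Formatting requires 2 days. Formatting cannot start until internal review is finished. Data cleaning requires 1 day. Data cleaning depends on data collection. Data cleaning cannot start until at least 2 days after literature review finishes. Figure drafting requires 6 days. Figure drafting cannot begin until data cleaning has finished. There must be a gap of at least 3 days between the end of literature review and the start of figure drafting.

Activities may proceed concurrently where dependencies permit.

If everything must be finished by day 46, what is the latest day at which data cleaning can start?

28

Formatting has no dependents, so it just needs to finish by day 46. Starting by 46 − 2 = day 44 achieves that.
Internal review feeds into formatting (must start by day 44); so internal review must finish by day 44 and therefore start by day 37.
Analysis feeds into internal review (must start by day 37); so analysis must finish by day 37 and therefore start by day 29.
Nothing follows figure drafting; the deadline of day 46 is its only limit. It must start by 46 − 6 = day 40.
Data cleaning feeds analysis (must start by day 29); figure drafting (must start by day 40). Taking the minimum, data cleaning must finish by day 29 and start by 29 − 1 = day 28.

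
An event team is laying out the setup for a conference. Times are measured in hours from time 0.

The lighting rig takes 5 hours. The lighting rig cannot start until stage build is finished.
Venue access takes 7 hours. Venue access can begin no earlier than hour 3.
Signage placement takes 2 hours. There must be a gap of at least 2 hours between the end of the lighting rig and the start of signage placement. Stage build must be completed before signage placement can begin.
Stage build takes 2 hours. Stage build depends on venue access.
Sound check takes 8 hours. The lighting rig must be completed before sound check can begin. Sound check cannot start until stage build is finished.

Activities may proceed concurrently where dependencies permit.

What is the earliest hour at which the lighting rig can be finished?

17

After its own release at hour 3, venue access can start at hour 3 and finishes at hour 10.
After venue access (finishes hour 10), stage build can start at hour 10 and finishes at hour 12.
The lighting rig waits on stage build (finishes hour 12), so it starts at hour 12 and finishes at 12 + 5 = hour 17.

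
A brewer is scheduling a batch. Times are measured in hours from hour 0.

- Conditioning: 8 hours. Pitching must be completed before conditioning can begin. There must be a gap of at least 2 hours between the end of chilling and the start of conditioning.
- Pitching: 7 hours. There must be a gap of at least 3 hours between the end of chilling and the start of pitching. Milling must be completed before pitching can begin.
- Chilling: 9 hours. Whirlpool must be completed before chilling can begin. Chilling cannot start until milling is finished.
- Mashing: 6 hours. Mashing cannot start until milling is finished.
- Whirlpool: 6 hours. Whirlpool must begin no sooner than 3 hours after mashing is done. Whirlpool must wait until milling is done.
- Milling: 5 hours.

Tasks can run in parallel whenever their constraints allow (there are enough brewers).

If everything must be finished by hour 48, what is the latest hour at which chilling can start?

21

Conditioning has no dependents, so it just needs to finish by hour 48. Starting by 48 − 8 = hour 40 achieves that.
Since conditioning (must start by hour 40) depends on it, pitching must finish by hour 40. Backing off its 7-hour duration gives a latest start of hour 33.
For chilling: pitching (must start by hour 33, minus 3-hour gap → hour 30); conditioning (must start by hour 40, minus 2-hour gap → hour 38). The most restrictive is hour 30; with a 9-hour duration, chilling must start by hour 21.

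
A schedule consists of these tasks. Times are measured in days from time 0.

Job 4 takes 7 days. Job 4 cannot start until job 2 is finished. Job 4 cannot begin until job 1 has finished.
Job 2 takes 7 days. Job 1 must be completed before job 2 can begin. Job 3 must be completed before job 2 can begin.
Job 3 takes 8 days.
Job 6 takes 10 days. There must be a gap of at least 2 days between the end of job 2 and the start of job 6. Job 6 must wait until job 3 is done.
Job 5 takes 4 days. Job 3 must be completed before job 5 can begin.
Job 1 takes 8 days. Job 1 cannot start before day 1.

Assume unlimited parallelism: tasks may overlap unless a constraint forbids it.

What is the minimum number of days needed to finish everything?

28

Job 3 has no prerequisites, so it starts at day 0 and finishes at day 8.
After job 3 (finishes day 8), job 5 can start at day 8 and finishes at day 12.
Job 1 cannot begin until its own release at day 1. It runs from day 1 to 1 + 8 = day 9.
Job 2 needs all of job 1 (finishes day 9); job 3 (finishes day 8). That puts its earliest start at day 9; it finishes at 9 + 7 = day 16.
Job 6 needs all of job 2 (finishes day 16, plus 2-day gap → day 18); job 3 (finishes day 8). That puts its earliest start at day 18; it finishes at 18 + 10 = day 28.
Job 4 has to wait for job 2 (finishes day 16); job 1 (finishes day 9). The latest of these is day 16, so job 4 runs day 16 to 16 + 7 = day 23.
All tasks are finished once the last one completes. Finish times: Job 1 at 9, Job 2 at 16, Job 3 at 8, Job 4 at 23, Job 5 at 12, Job 6 at 28. The latest is day 28.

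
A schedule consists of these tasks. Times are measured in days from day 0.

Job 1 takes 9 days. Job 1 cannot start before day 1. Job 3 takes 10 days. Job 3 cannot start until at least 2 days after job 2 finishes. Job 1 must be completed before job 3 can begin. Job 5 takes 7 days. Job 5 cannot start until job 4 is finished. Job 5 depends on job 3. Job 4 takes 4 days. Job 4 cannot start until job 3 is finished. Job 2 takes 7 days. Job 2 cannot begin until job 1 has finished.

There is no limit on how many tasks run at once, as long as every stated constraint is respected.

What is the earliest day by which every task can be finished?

40

Job 1 cannot begin until its own release at day 1. It runs from day 1 to 1 + 9 = day 10.
After job 1 (finishes day 10), job 2 can start at day 10 and finishes at day 17.
Job 3 cannot start until job 2 (finishes day 17, plus 2-day gap → day 19); job 1 (finishes day 10). The controlling bound is day 19, so job 3 finishes at 19 + 10 = day 29.
After job 3 (finishes day 29), job 4 can start at day 29 and finishes at day 33.
Job 5 needs all of job 4 (finishes day 33); job 3 (finishes day 29). That puts its earliest start at day 33; it finishes at 33 + 7 = day 40.
All tasks are finished once the last one completes. Finish times: Job 1 at 10, Job 2 at 17, Job 3 at 29, Job 4 at 33, Job 5 at 40. The latest is day 40.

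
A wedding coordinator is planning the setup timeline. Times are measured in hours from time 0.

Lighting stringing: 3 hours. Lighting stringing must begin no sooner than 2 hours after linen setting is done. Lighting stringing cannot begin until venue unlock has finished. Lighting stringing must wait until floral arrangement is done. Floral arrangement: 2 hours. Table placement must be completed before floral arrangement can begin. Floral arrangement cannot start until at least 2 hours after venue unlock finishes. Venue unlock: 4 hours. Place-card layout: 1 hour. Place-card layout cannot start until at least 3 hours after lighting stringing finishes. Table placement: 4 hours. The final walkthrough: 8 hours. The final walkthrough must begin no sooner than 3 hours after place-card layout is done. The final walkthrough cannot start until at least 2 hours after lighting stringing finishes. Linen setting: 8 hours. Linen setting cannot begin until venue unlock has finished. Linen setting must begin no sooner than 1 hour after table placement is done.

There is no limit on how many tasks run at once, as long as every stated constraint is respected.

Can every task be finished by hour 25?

No

Table placement can start immediately at hour 0; it finishes at hour 4.
Nothing blocks venue unlock, so it runs from hour 0 to hour 4.
For floral arrangement: table placement (finishes hour 4); venue unlock (finishes hour 4, plus 2-hour gap → hour 6). Taking the maximum gives a start of hour 6, and it finishes at 6 + 2 = hour 8.
Linen setting cannot start until venue unlock (finishes hour 4); table placement (finishes hour 4, plus 1-hour gap → hour 5). The controlling bound is hour 5, so linen setting finishes at 5 + 8 = hour 13.
Lighting stringing needs all of linen setting (finishes hour 13, plus 2-hour gap → hour 15); venue unlock (finishes hour 4); floral arrangement (finishes hour 8). That puts its earliest start at hour 15; it finishes at 15 + 3 = hour 18.
Place-card layout waits on lighting stringing (finishes hour 18, plus 3-hour gap → hour 21), so it starts at hour 21 and finishes at 21 + 1 = hour 22.
The final walkthrough has to wait for place-card layout (finishes hour 22, plus 3-hour gap → hour 25); lighting stringing (finishes hour 18, plus 2-hour gap → hour 20). The latest of these is hour 25, so the final walkthrough runs hour 25 to 25 + 8 = hour 33.
The earliest everything can be done is hour 33, which is after the deadline of 25, so it is not possible.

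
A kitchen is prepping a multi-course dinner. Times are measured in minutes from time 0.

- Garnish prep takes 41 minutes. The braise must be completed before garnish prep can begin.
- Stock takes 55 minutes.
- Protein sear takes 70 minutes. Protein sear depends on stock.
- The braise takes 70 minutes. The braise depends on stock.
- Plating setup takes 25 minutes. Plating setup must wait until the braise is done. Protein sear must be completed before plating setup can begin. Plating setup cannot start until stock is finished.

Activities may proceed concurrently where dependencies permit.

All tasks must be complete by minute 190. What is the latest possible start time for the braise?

79

Plating setup must finish by minute 190; it takes 25 minutes, so it must start by 190 − 25 = minute 165.
Garnish prep must finish by minute 190; it takes 41 minutes, so it must start by 190 − 41 = minute 149.
The braise has several dependents: plating setup (must start by minute 165); garnish prep (must start by minute 149). The earliest of those limits is minute 149, so the braise must start by 149 − 70 = minute 79.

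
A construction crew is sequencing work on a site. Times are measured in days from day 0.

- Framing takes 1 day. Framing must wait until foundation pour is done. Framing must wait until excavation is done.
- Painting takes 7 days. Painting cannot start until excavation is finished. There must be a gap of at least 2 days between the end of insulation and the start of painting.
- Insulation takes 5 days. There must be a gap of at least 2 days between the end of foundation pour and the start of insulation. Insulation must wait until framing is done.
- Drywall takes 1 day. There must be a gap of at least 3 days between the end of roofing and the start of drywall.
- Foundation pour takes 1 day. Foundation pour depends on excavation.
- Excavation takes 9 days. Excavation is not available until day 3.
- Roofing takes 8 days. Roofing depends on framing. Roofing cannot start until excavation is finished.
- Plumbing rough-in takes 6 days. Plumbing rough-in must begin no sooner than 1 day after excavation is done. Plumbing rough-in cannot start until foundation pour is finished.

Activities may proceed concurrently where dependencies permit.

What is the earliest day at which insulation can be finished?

Excavation cannot begin until its own release at day 3. It runs from day 3 to 3 + 9 = day 12.
Foundation pour cannot begin until excavation (finishes day 12). It runs from day 12 to 12 + 1 = day 13.
For framing: foundation pour (finishes day 13); excavation (finishes day 12). Taking the maximum gives a start of day 13, and it finishes at 13 + 1 = day 14.
Insulation cannot start until foundation pour (finishes day 13, plus 2-day gap → day 15); framing (finishes day 14). The controlling bound is day 15, so insulation finishes at 15 + 5 = day 20.

20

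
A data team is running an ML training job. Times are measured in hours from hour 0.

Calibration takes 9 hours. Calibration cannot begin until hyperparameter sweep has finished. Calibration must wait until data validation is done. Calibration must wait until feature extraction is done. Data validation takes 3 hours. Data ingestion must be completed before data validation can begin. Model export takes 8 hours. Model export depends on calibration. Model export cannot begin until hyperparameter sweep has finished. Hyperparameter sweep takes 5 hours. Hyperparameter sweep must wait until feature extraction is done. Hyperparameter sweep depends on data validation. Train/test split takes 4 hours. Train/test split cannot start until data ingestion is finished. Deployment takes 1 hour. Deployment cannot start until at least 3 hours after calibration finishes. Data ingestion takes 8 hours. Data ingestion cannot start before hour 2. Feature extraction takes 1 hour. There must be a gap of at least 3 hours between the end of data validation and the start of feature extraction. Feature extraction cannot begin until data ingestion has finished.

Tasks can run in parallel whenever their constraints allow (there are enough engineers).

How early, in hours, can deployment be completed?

After its own release at hour 2, data ingestion can start at hour 2 and finishes at hour 10.
After data ingestion (finishes hour 10), data validation can start at hour 10 and finishes at hour 13.
Feature extraction cannot start until data validation (finishes hour 13, plus 3-hour gap → hour 16); data ingestion (finishes hour 10). The controlling bound is hour 16, so feature extraction finishes at 16 + 1 = hour 17.
For hyperparameter sweep: feature extraction (finishes hour 17); data validation (finishes hour 13). Taking the maximum gives a start of hour 17, and it finishes at 17 + 5 = hour 22.
Calibration needs all of hyperparameter sweep (finishes hour 22); data validation (finishes hour 13); feature extraction (finishes hour 17). That puts its earliest start at hour 22; it finishes at 22 + 9 = hour 31.
Deployment waits on calibration (finishes hour 31, plus 3-hour gap → hour 34), so it starts at hour 34 and finishes at 34 + 1 = hour 35.

35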